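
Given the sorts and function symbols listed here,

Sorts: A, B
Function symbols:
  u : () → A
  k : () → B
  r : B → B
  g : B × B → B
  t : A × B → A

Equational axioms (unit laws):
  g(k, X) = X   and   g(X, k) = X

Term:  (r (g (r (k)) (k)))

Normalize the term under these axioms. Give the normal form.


1. (r (g (r (k)) (k)))  →  (r (r (k)))

normal form = (r (r (k)))


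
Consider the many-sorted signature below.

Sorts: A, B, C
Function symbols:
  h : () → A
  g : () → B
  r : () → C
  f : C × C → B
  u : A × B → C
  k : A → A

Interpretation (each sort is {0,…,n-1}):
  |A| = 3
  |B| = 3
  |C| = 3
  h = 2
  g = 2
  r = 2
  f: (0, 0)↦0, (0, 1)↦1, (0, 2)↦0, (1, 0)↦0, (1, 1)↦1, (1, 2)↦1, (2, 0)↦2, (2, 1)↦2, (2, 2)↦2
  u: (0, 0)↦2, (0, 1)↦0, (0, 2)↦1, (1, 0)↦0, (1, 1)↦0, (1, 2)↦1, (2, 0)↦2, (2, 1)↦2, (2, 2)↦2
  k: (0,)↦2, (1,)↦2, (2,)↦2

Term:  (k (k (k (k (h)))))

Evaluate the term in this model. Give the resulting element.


value = 2

  h = 2
  (k (h)) = k(2,) = 2
  (k (k (h))) = k(2,) = 2
  (k (k (k (h)))) = k(2,) = 2
  (k (k (k (k (h))))) = k(2,) = 2


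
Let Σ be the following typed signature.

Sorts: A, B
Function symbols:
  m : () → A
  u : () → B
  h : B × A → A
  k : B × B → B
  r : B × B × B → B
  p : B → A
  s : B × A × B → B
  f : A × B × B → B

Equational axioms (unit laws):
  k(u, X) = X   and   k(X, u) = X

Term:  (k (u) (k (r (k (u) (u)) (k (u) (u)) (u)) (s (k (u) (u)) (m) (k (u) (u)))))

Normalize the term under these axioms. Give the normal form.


1. (k (u) (k (r (k (u) (u)) (k (u) (u)) (u)) (s (k (u) (u)) (m) (k (u) (u)))))  →  (k (r (k (u) (u)) (k (u) (u)) (u)) (s (k (u) (u)) (m) (k (u) (u))))
2. (k (r (k (u) (u)) (k (u) (u)) (u)) (s (k (u) (u)) (m) (k (u) (u))))  →  (k (r (u) (k (u) (u)) (u)) (s (k (u) (u)) (m) (k (u) (u))))
3. (k (r (u) (k (u) (u)) (u)) (s (k (u) (u)) (m) (k (u) (u))))  →  (k (r (u) (u) (u)) (s (k (u) (u)) (m) (k (u) (u))))
4. (k (r (u) (u) (u)) (s (k (u) (u)) (m) (k (u) (u))))  →  (k (r (u) (u) (u)) (s (u) (m) (k (u) (u))))
5. (k (r (u) (u) (u)) (s (u) (m) (k (u) (u))))  →  (k (r (u) (u) (u)) (s (u) (m) (u)))

normal form = (k (r (u) (u) (u)) (s (u) (m) (u)))


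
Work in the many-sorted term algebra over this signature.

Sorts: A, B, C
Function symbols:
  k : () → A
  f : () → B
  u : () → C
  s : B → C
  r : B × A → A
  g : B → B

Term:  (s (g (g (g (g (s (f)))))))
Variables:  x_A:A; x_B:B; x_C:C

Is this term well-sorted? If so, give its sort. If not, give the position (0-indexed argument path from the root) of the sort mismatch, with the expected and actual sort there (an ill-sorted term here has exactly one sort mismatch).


ill-sorted at position [0, 0, 0, 0, 0]: expected B, got C

            (f) : B
          (s (f)) : C
        (g (s (f))) : ✗ arg 0 at [0, 0, 0, 0, 0] has sort C, expected B


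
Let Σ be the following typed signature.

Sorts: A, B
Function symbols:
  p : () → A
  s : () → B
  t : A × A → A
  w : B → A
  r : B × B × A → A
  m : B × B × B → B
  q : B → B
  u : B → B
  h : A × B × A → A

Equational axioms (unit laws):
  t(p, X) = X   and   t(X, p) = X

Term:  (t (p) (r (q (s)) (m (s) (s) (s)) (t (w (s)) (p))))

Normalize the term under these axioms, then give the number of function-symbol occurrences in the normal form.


size = 9

1. (t (p) (r (q (s)) (m (s) (s) (s)) (t (w (s)) (p))))  →  (r (q (s)) (m (s) (s) (s)) (t (w (s)) (p)))
2. (r (q (s)) (m (s) (s) (s)) (t (w (s)) (p)))  →  (r (q (s)) (m (s) (s) (s)) (w (s)))
normal form: (r (q (s)) (m (s) (s) (s)) (w (s)))


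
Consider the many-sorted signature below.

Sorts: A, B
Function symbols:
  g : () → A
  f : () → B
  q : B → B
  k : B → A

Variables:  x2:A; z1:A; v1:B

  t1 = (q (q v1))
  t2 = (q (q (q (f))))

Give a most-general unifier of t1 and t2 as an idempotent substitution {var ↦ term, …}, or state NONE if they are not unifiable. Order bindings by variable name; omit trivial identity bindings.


{v1 ↦ (q (f))}


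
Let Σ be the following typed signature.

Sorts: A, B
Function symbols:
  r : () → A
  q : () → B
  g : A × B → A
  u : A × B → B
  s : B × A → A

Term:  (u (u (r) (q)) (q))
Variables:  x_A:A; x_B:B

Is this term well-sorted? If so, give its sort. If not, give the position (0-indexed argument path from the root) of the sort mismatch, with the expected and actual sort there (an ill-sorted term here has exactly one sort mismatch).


ill-sorted at position [0]: expected A, got B

    (r) : A
    (q) : B
  (u (r) (q)) : B
  (q) : B
(u (u (r) (q)) (q)) : ✗ arg 0 at [0] has sort B, expected A


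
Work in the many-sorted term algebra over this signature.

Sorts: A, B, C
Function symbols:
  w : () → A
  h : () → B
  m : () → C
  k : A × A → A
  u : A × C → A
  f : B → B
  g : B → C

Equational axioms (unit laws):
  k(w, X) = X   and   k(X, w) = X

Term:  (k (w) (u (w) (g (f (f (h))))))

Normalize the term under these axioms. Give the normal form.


1. (k (w) (u (w) (g (f (f (h))))))  →  (u (w) (g (f (f (h)))))

normal form = (u (w) (g (f (f (h)))))


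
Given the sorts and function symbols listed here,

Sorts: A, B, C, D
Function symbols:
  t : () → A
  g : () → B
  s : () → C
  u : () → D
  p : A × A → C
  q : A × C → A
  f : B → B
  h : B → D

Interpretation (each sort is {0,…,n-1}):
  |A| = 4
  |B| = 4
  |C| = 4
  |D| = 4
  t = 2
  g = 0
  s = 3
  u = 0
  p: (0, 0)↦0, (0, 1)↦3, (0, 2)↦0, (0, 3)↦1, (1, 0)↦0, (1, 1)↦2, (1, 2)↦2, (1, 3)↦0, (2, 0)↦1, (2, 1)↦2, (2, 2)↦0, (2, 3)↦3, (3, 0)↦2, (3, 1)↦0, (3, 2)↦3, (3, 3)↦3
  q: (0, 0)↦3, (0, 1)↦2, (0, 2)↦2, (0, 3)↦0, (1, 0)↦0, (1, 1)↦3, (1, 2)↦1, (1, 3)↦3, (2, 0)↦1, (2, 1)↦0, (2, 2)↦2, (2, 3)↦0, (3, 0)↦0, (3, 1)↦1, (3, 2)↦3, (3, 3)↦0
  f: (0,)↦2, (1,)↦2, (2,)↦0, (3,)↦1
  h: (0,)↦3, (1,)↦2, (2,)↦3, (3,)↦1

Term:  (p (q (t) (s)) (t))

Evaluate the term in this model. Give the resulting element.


value = 0

  t = 2
  s = 3
  (q (t) (s)) = q(2, 3) = 0
  t = 2
  (p (q (t) (s)) (t)) = p(0, 2) = 0


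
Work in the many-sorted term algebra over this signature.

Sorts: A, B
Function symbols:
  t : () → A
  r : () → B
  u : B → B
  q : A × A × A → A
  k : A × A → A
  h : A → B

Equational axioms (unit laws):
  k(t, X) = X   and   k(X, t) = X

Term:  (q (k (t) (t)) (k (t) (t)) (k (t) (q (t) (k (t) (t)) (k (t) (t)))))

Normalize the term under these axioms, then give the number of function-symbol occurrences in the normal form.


1. (q (k (t) (t)) (k (t) (t)) (k (t) (q (t) (k (t) (t)) (k (t) (t)))))  →  (q (t) (k (t) (t)) (k (t) (q (t) (k (t) (t)) (k (t) (t)))))
2. (q (t) (k (t) (t)) (k (t) (q (t) (k (t) (t)) (k (t) (t)))))  →  (q (t) (t) (k (t) (q (t) (k (t) (t)) (k (t) (t)))))
3. (q (t) (t) (k (t) (q (t) (k (t) (t)) (k (t) (t)))))  →  (q (t) (t) (q (t) (k (t) (t)) (k (t) (t))))
4. (q (t) (t) (q (t) (k (t) (t)) (k (t) (t))))  →  (q (t) (t) (q (t) (t) (k (t) (t))))
5. (q (t) (t) (q (t) (t) (k (t) (t))))  →  (q (t) (t) (q (t) (t) (t)))
normal form: (q (t) (t) (q (t) (t) (t)))

size = 7


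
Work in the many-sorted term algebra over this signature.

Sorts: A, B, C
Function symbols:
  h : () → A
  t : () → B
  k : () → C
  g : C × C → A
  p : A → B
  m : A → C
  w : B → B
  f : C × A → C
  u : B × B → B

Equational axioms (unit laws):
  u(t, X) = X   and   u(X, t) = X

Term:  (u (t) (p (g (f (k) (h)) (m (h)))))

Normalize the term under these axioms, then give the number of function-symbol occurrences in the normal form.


1. (u (t) (p (g (f (k) (h)) (m (h)))))  →  (p (g (f (k) (h)) (m (h))))
normal form: (p (g (f (k) (h)) (m (h))))

size = 7


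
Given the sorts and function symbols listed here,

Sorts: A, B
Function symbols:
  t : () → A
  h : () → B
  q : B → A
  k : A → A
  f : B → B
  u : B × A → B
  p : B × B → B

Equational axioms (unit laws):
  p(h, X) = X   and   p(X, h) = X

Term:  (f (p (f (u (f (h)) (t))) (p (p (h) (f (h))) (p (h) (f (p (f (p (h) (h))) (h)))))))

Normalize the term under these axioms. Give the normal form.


1. (f (p (f (u (f (h)) (t))) (p (p (h) (f (h))) (p (h) (f (p (f (p (h) (h))) (h)))))))  →  (f (p (f (u (f (h)) (t))) (p (f (h)) (p (h) (f (p (f (p (h) (h))) (h)))))))
2. (f (p (f (u (f (h)) (t))) (p (f (h)) (p (h) (f (p (f (p (h) (h))) (h)))))))  →  (f (p (f (u (f (h)) (t))) (p (f (h)) (f (p (f (p (h) (h))) (h))))))
3. (f (p (f (u (f (h)) (t))) (p (f (h)) (f (p (f (p (h) (h))) (h))))))  →  (f (p (f (u (f (h)) (t))) (p (f (h)) (f (f (p (h) (h)))))))
4. (f (p (f (u (f (h)) (t))) (p (f (h)) (f (f (p (h) (h)))))))  →  (f (p (f (u (f (h)) (t))) (p (f (h)) (f (f (h))))))

normal form = (f (p (f (u (f (h)) (t))) (p (f (h)) (f (f (h))))))


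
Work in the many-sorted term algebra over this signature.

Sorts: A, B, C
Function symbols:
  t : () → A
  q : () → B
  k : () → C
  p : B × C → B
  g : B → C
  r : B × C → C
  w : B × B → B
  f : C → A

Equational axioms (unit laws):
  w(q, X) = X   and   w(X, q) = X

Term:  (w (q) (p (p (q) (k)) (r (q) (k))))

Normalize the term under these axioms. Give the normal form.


normal form = (p (p (q) (k)) (r (q) (k)))

1. (w (q) (p (p (q) (k)) (r (q) (k))))  →  (p (p (q) (k)) (r (q) (k)))


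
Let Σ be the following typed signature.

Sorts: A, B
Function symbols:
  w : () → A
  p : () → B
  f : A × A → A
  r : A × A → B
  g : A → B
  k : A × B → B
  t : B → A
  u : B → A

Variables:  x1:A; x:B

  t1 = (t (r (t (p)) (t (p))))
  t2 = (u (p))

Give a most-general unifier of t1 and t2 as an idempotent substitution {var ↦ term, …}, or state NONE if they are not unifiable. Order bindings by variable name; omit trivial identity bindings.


NONE (not unifiable)

head clash or occurs-check failure — not unifiable


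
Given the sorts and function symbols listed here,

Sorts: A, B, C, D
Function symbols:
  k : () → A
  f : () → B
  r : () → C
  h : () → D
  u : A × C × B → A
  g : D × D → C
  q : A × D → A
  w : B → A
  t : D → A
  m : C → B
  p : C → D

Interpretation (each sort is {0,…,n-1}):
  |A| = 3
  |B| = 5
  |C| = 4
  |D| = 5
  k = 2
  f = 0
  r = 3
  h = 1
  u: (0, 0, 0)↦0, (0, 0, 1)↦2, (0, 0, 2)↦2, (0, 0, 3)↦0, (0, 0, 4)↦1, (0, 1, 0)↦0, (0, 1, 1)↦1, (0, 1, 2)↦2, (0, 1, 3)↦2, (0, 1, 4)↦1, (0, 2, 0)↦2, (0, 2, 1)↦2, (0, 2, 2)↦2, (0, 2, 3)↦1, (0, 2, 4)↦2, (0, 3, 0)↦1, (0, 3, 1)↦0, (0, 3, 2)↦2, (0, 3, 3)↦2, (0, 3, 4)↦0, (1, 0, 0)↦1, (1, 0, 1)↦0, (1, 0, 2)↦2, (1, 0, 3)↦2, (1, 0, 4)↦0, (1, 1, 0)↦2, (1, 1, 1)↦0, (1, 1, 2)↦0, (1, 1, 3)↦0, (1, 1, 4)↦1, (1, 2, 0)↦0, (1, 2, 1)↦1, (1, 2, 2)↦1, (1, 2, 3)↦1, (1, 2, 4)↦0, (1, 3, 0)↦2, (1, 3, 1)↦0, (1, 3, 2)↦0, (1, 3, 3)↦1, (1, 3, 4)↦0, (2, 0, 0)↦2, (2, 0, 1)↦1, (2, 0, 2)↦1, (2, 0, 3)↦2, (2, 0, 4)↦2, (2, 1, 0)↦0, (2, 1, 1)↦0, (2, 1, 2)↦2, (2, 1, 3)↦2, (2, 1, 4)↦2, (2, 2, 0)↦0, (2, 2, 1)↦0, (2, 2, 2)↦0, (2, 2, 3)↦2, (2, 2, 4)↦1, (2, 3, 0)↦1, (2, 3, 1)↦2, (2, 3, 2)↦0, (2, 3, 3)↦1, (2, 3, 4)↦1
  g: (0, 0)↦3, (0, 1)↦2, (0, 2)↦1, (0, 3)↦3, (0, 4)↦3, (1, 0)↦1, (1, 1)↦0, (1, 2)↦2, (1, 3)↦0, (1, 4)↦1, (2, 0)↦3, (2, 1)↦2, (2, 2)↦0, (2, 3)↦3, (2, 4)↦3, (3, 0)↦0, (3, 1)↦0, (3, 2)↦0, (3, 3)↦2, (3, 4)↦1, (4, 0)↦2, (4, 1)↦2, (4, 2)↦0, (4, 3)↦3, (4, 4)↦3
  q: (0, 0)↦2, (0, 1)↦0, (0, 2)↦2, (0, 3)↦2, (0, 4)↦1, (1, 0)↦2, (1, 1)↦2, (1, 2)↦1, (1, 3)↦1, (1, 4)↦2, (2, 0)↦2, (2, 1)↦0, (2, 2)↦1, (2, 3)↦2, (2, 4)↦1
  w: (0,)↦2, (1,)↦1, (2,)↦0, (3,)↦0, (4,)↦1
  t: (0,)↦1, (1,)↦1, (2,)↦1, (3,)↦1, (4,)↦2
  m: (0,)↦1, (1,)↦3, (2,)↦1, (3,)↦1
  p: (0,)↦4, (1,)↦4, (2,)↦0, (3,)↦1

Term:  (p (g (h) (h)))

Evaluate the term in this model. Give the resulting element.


  h = 1
  h = 1
  (g (h) (h)) = g(1, 1) = 0
  (p (g (h) (h))) = p(0,) = 4

value = 4


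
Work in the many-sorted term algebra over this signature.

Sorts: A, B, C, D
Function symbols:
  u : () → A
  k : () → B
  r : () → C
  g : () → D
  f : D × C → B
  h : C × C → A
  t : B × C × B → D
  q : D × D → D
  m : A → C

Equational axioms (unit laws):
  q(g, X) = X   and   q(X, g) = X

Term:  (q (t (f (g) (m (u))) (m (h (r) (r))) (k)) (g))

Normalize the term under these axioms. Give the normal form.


1. (q (t (f (g) (m (u))) (m (h (r) (r))) (k)) (g))  →  (t (f (g) (m (u))) (m (h (r) (r))) (k))

normal form = (t (f (g) (m (u))) (m (h (r) (r))) (k))


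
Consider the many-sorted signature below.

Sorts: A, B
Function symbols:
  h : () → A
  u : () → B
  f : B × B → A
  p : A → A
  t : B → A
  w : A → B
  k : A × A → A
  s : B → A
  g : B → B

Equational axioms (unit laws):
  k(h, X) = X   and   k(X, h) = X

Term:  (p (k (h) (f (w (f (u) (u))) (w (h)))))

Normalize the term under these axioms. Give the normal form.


normal form = (p (f (w (f (u) (u))) (w (h))))

1. (p (k (h) (f (w (f (u) (u))) (w (h)))))  →  (p (f (w (f (u) (u))) (w (h))))


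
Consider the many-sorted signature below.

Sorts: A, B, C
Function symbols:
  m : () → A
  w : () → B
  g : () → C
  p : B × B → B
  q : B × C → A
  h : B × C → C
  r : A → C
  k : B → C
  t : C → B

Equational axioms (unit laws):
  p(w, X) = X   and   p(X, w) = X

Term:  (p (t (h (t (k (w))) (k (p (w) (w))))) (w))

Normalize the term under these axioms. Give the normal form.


normal form = (t (h (t (k (w))) (k (w))))

1. (p (t (h (t (k (w))) (k (p (w) (w))))) (w))  →  (t (h (t (k (w))) (k (p (w) (w)))))
2. (t (h (t (k (w))) (k (p (w) (w)))))  →  (t (h (t (k (w))) (k (w))))


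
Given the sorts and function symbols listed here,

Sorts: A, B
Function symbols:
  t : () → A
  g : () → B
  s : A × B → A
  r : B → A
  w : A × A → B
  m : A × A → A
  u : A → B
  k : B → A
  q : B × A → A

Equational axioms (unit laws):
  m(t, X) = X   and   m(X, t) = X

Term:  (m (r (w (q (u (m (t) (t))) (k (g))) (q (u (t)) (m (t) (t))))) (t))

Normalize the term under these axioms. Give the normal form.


normal form = (r (w (q (u (t)) (k (g))) (q (u (t)) (t))))

1. (m (r (w (q (u (m (t) (t))) (k (g))) (q (u (t)) (m (t) (t))))) (t))  →  (r (w (q (u (m (t) (t))) (k (g))) (q (u (t)) (m (t) (t)))))
2. (r (w (q (u (m (t) (t))) (k (g))) (q (u (t)) (m (t) (t)))))  →  (r (w (q (u (t)) (k (g))) (q (u (t)) (m (t) (t)))))
3. (r (w (q (u (t)) (k (g))) (q (u (t)) (m (t) (t)))))  →  (r (w (q (u (t)) (k (g))) (q (u (t)) (t))))


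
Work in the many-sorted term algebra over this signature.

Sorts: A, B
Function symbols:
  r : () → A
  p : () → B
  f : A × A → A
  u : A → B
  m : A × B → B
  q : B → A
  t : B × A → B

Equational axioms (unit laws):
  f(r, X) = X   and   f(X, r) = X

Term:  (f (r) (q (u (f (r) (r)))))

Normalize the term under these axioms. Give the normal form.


1. (f (r) (q (u (f (r) (r)))))  →  (q (u (f (r) (r))))
2. (q (u (f (r) (r))))  →  (q (u (r)))

normal form = (q (u (r)))


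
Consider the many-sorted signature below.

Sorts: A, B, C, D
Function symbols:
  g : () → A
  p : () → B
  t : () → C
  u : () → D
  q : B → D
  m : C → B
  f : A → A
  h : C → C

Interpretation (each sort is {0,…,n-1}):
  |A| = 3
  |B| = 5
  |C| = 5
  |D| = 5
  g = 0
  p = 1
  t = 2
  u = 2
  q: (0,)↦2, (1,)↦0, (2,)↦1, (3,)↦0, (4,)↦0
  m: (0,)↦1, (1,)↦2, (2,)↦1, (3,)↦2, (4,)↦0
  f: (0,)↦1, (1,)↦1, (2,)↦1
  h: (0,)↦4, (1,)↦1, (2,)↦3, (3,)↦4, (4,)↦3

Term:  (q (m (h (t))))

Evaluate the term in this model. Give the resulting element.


  t = 2
  (h (t)) = h(2,) = 3
  (m (h (t))) = m(3,) = 2
  (q (m (h (t)))) = q(2,) = 1

value = 1


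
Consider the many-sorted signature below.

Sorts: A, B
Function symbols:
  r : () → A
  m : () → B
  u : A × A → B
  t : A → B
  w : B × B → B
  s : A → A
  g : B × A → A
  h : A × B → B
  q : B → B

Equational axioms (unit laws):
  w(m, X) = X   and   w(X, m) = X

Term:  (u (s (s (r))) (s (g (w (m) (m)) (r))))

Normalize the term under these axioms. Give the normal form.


1. (u (s (s (r))) (s (g (w (m) (m)) (r))))  →  (u (s (s (r))) (s (g (m) (r))))

normal form = (u (s (s (r))) (s (g (m) (r))))


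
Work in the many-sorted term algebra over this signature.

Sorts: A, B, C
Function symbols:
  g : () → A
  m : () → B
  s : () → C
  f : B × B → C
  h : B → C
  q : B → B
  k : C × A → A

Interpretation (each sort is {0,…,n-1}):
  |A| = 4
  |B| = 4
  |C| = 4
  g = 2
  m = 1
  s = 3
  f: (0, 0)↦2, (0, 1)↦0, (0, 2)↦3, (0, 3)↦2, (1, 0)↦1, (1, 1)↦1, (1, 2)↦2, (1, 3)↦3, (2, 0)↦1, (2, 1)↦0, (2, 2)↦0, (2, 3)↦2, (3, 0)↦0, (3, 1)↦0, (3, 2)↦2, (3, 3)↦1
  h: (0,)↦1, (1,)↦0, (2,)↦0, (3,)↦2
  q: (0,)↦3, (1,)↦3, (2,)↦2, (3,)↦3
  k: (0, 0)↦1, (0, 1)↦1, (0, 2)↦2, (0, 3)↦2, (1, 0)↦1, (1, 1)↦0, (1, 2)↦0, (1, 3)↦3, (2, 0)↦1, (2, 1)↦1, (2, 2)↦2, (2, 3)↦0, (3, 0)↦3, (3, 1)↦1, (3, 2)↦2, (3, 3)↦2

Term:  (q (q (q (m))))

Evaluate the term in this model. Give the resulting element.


  m = 1
  (q (m)) = q(1,) = 3
  (q (q (m))) = q(3,) = 3
  (q (q (q (m)))) = q(3,) = 3

value = 3


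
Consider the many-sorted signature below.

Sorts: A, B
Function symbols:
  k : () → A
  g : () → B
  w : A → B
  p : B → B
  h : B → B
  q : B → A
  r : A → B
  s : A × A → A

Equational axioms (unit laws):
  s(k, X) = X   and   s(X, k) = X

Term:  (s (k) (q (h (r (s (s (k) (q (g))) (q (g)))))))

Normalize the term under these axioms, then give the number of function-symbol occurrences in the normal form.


1. (s (k) (q (h (r (s (s (k) (q (g))) (q (g)))))))  →  (q (h (r (s (s (k) (q (g))) (q (g))))))
2. (q (h (r (s (s (k) (q (g))) (q (g))))))  →  (q (h (r (s (q (g)) (q (g))))))
normal form: (q (h (r (s (q (g)) (q (g))))))

size = 8


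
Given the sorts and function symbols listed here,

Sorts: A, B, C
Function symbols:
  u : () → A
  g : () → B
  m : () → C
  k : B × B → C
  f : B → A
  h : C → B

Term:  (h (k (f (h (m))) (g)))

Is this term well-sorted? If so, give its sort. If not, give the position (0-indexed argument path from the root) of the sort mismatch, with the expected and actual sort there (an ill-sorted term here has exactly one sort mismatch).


        (m) : C
      (h (m)) : B
    (f (h (m))) : A
    (g) : B
  (k (f (h (m))) (g)) : ✗ arg 0 at [0, 0] has sort A, expected B

ill-sorted at position [0, 0]: expected B, got A


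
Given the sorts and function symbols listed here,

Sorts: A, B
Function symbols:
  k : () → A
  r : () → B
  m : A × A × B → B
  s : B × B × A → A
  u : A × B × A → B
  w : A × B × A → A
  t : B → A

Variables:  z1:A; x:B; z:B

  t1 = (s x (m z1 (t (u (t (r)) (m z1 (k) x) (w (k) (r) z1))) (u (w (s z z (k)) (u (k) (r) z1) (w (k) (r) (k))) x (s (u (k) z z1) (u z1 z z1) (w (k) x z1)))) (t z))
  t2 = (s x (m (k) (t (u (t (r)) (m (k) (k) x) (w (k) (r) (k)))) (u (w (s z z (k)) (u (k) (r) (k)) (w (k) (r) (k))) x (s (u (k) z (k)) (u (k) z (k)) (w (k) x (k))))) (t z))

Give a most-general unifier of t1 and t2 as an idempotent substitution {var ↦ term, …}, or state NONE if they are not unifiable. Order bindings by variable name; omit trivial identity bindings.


{z1 ↦ (k)}


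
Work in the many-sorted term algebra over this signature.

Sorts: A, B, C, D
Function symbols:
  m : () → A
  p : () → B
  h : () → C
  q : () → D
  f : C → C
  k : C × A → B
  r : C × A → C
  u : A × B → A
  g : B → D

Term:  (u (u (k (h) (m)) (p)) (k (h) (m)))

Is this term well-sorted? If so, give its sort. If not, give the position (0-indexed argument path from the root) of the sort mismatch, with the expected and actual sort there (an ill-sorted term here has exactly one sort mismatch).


      (h) : C
      (m) : A
    (k (h) (m)) : B
    (p) : B
  (u (k (h) (m)) (p)) : ✗ arg 0 at [0, 0] has sort B, expected A
    (h) : C
    (m) : A
  (k (h) (m)) : B

ill-sorted at position [0, 0]: expected A, got B


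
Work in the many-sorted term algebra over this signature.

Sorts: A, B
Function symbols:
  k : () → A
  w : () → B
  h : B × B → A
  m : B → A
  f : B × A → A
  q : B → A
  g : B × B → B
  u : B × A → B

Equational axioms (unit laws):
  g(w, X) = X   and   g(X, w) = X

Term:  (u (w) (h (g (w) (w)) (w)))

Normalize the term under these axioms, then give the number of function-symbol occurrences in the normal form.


1. (u (w) (h (g (w) (w)) (w)))  →  (u (w) (h (w) (w)))
normal form: (u (w) (h (w) (w)))

size = 5


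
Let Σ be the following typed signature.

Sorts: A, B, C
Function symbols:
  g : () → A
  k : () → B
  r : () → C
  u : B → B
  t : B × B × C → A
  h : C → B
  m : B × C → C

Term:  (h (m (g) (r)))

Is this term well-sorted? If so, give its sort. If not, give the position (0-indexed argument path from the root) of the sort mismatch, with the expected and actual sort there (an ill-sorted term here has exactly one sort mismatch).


    (g) : A
    (r) : C
  (m (g) (r)) : ✗ arg 0 at [0, 0] has sort A, expected B

ill-sorted at position [0, 0]: expected B, got A


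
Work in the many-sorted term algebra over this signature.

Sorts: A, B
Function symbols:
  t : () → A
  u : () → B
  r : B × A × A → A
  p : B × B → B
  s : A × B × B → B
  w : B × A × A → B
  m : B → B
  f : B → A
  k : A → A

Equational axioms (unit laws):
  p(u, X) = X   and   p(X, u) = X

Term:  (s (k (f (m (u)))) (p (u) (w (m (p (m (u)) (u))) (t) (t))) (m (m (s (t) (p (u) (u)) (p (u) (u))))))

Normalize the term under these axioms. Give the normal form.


1. (s (k (f (m (u)))) (p (u) (w (m (p (m (u)) (u))) (t) (t))) (m (m (s (t) (p (u) (u)) (p (u) (u))))))  →  (s (k (f (m (u)))) (w (m (p (m (u)) (u))) (t) (t)) (m (m (s (t) (p (u) (u)) (p (u) (u))))))
2. (s (k (f (m (u)))) (w (m (p (m (u)) (u))) (t) (t)) (m (m (s (t) (p (u) (u)) (p (u) (u))))))  →  (s (k (f (m (u)))) (w (m (m (u))) (t) (t)) (m (m (s (t) (p (u) (u)) (p (u) (u))))))
3. (s (k (f (m (u)))) (w (m (m (u))) (t) (t)) (m (m (s (t) (p (u) (u)) (p (u) (u))))))  →  (s (k (f (m (u)))) (w (m (m (u))) (t) (t)) (m (m (s (t) (u) (p (u) (u))))))
4. (s (k (f (m (u)))) (w (m (m (u))) (t) (t)) (m (m (s (t) (u) (p (u) (u))))))  →  (s (k (f (m (u)))) (w (m (m (u))) (t) (t)) (m (m (s (t) (u) (u)))))

normal form = (s (k (f (m (u)))) (w (m (m (u))) (t) (t)) (m (m (s (t) (u) (u)))))


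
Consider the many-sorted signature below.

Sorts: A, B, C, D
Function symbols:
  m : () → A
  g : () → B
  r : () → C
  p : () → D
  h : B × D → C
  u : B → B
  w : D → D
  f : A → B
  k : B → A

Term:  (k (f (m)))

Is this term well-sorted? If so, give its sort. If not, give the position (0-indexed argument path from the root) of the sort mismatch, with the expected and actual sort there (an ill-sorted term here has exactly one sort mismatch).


well-sorted; sort = A

    (m) : A
  (f (m)) : B
(k (f (m))) : A


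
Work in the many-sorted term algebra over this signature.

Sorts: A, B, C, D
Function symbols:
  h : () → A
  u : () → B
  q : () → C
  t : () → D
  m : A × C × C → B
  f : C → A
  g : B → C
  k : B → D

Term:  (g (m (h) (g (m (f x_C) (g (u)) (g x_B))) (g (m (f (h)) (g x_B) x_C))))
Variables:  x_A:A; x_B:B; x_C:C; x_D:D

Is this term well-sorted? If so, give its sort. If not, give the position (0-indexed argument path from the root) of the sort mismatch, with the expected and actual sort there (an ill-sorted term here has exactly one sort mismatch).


    (h) : A
          x_C : C
        (f x_C) : A
          (u) : B
        (g (u)) : C
          x_B : B
        (g x_B) : C
      (m (f x_C) (g (u)) (g x_B)) : B
    (g (m (f x_C) (g (u)) (g x_B))) : C
          (h) : A
        (f (h)) : ✗ arg 0 at [0, 2, 0, 0, 0] has sort A, expected C
          x_B : B
        (g x_B) : C
        x_C : C

ill-sorted at position [0, 2, 0, 0, 0]: expected C, got A


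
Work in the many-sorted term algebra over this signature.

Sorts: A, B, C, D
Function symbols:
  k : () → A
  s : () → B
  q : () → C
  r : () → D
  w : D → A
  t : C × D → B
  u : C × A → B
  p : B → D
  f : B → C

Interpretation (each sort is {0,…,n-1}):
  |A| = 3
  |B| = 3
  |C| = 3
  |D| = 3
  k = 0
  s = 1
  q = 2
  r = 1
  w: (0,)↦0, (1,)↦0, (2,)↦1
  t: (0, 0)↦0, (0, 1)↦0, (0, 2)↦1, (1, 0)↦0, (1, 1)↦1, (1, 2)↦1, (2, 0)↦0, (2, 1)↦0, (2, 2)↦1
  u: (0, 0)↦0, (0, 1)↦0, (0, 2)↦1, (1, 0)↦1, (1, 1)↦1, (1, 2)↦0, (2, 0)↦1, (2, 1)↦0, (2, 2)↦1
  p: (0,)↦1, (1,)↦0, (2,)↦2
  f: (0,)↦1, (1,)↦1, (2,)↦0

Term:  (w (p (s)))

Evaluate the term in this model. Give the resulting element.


value = 0

  s = 1
  (p (s)) = p(1,) = 0
  (w (p (s))) = w(0,) = 0


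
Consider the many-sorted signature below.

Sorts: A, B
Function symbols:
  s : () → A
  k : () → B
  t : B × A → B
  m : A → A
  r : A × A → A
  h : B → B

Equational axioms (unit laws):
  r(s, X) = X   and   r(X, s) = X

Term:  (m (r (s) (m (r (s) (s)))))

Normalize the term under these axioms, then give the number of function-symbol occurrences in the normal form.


1. (m (r (s) (m (r (s) (s)))))  →  (m (m (r (s) (s))))
2. (m (m (r (s) (s))))  →  (m (m (s)))
normal form: (m (m (s)))

size = 3


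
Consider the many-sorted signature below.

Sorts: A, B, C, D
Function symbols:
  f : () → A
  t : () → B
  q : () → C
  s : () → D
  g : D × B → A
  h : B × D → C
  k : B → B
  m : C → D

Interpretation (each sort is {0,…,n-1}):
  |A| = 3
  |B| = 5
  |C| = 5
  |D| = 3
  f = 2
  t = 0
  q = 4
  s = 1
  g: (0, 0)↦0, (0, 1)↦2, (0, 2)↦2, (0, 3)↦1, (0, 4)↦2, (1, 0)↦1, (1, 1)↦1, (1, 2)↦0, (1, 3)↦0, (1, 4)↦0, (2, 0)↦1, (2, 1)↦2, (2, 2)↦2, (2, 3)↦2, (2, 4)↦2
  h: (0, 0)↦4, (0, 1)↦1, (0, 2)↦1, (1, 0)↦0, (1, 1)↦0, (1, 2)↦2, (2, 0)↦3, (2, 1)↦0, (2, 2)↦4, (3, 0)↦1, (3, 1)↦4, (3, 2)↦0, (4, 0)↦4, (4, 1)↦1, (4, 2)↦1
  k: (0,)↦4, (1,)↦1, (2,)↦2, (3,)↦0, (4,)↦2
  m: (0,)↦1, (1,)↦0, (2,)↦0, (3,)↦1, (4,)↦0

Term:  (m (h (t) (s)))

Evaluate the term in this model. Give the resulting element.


value = 0

  t = 0
  s = 1
  (h (t) (s)) = h(0, 1) = 1
  (m (h (t) (s))) = m(1,) = 0


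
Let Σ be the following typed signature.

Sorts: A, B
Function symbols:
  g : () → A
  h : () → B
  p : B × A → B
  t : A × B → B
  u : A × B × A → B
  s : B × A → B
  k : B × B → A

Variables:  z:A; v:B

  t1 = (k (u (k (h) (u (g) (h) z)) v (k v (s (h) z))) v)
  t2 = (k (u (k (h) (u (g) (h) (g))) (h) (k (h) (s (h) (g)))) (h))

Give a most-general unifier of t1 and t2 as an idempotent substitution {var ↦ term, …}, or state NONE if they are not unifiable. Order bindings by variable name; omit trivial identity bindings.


{v ↦ (h), z ↦ (g)}


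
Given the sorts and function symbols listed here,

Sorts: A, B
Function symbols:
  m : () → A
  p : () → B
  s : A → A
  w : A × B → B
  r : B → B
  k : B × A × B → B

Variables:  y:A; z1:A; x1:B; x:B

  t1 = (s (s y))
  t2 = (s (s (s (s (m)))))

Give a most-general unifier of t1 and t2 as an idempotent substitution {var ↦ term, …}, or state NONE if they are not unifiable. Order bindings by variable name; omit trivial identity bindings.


{y ↦ (s (s (m)))}


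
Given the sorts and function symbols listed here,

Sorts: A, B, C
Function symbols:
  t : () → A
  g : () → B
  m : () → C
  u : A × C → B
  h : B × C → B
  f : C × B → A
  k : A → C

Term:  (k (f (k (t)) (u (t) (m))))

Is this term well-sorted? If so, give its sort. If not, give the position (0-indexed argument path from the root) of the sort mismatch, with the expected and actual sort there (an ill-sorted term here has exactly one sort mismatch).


well-sorted; sort = C

      (t) : A
    (k (t)) : C
      (t) : A
      (m) : C
    (u (t) (m)) : B
  (f (k (t)) (u (t) (m))) : A
(k (f (k (t)) (u (t) (m)))) : C


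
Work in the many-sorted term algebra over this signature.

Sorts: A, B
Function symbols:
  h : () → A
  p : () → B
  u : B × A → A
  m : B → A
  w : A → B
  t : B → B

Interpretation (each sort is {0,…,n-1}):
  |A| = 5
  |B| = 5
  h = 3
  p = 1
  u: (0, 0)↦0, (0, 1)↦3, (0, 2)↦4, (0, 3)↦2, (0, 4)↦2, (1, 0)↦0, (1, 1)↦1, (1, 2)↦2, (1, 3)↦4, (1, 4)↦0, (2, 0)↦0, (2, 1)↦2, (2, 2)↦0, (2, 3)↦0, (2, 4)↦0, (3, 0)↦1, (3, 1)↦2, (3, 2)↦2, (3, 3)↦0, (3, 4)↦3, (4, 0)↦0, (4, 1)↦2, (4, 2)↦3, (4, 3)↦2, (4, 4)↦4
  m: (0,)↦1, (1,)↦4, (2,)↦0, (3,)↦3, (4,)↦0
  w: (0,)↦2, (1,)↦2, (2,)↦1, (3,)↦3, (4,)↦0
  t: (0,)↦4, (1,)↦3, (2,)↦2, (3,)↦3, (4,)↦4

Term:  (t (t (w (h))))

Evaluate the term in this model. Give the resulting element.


value = 3

  h = 3
  (w (h)) = w(3,) = 3
  (t (w (h))) = t(3,) = 3
  (t (t (w (h)))) = t(3,) = 3


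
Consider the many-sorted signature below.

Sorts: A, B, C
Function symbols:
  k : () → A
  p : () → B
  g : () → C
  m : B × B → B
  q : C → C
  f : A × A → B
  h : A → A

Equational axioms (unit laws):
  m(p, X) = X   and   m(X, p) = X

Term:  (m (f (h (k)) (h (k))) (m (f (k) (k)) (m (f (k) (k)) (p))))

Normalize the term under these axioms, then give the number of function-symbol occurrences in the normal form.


size = 13

1. (m (f (h (k)) (h (k))) (m (f (k) (k)) (m (f (k) (k)) (p))))  →  (m (f (h (k)) (h (k))) (m (f (k) (k)) (f (k) (k))))
normal form: (m (f (h (k)) (h (k))) (m (f (k) (k)) (f (k) (k))))


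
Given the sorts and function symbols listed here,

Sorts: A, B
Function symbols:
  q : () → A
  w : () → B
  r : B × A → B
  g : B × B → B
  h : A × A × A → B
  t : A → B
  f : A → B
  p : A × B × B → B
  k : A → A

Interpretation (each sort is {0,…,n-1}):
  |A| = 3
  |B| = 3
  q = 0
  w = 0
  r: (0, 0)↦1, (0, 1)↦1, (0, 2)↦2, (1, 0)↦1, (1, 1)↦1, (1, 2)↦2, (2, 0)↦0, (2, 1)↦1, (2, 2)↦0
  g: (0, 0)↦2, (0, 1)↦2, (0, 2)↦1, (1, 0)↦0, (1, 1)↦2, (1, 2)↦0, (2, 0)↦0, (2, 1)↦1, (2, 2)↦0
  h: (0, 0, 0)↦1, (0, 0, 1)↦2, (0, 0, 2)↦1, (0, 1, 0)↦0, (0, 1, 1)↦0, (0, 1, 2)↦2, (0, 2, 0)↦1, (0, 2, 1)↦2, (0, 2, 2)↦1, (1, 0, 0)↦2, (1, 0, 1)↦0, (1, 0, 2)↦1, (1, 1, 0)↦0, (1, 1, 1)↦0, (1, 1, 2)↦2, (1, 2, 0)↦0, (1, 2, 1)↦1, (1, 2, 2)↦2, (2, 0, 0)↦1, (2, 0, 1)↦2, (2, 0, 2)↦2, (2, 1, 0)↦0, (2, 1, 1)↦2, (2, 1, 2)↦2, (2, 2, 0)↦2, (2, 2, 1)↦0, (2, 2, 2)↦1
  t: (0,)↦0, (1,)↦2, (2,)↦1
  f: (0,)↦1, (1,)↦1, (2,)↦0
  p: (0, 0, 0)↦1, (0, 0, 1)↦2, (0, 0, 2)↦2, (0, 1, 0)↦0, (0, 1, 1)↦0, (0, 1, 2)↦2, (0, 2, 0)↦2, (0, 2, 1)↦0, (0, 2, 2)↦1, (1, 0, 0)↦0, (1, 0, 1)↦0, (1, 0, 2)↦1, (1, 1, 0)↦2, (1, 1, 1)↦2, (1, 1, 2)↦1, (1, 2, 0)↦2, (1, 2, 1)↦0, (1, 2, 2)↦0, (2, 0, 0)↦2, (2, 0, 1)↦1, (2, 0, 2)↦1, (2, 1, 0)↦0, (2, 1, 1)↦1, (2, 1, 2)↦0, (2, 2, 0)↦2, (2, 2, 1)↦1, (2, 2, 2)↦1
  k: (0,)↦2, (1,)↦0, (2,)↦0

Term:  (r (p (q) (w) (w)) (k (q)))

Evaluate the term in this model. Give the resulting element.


  q = 0
  w = 0
  w = 0
  (p (q) (w) (w)) = p(0, 0, 0) = 1
  q = 0
  (k (q)) = k(0,) = 2
  (r (p (q) (w) (w)) (k (q))) = r(1, 2) = 2

value = 2


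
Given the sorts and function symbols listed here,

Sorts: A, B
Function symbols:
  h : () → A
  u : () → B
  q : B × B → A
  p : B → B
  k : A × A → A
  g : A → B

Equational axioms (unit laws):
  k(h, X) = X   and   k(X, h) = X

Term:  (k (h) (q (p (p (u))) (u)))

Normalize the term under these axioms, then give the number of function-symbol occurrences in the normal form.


size = 5

1. (k (h) (q (p (p (u))) (u)))  →  (q (p (p (u))) (u))
normal form: (q (p (p (u))) (u))


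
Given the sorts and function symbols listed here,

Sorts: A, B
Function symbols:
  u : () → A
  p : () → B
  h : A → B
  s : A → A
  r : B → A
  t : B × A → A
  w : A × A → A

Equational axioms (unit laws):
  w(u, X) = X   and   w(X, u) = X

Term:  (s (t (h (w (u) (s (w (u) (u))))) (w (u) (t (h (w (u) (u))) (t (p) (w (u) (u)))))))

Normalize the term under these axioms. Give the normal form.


1. (s (t (h (w (u) (s (w (u) (u))))) (w (u) (t (h (w (u) (u))) (t (p) (w (u) (u)))))))  →  (s (t (h (s (w (u) (u)))) (w (u) (t (h (w (u) (u))) (t (p) (w (u) (u)))))))
2. (s (t (h (s (w (u) (u)))) (w (u) (t (h (w (u) (u))) (t (p) (w (u) (u)))))))  →  (s (t (h (s (u))) (w (u) (t (h (w (u) (u))) (t (p) (w (u) (u)))))))
3. (s (t (h (s (u))) (w (u) (t (h (w (u) (u))) (t (p) (w (u) (u)))))))  →  (s (t (h (s (u))) (t (h (w (u) (u))) (t (p) (w (u) (u))))))
4. (s (t (h (s (u))) (t (h (w (u) (u))) (t (p) (w (u) (u))))))  →  (s (t (h (s (u))) (t (h (u)) (t (p) (w (u) (u))))))
5. (s (t (h (s (u))) (t (h (u)) (t (p) (w (u) (u))))))  →  (s (t (h (s (u))) (t (h (u)) (t (p) (u)))))

normal form = (s (t (h (s (u))) (t (h (u)) (t (p) (u)))))


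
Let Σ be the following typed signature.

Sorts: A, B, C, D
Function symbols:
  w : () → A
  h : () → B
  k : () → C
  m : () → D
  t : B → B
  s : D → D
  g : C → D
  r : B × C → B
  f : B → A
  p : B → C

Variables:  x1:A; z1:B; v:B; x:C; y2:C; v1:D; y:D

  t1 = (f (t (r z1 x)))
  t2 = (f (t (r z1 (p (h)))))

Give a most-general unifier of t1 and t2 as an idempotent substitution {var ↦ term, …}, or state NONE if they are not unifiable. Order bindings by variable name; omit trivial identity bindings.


{x ↦ (p (h))}


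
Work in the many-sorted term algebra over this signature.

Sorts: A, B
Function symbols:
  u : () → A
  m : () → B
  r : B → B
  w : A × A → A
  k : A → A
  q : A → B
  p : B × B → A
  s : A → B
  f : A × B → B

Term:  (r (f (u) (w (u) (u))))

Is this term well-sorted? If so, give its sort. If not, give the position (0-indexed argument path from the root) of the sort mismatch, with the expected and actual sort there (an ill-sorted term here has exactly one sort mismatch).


ill-sorted at position [0, 1]: expected B, got A

    (u) : A
      (u) : A
      (u) : A
    (w (u) (u)) : A
  (f (u) (w (u) (u))) : ✗ arg 1 at [0, 1] has sort A, expected B


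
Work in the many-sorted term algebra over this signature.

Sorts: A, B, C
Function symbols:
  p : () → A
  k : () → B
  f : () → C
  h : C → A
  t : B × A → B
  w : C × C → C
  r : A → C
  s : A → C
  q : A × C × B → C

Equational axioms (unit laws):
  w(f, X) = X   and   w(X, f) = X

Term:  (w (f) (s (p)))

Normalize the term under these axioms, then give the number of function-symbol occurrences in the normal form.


size = 2

1. (w (f) (s (p)))  →  (s (p))
normal form: (s (p))


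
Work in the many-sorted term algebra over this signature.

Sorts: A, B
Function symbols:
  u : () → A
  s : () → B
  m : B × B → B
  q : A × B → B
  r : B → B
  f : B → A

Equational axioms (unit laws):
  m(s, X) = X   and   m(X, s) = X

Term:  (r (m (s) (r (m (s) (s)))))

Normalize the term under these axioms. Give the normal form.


normal form = (r (r (s)))

1. (r (m (s) (r (m (s) (s)))))  →  (r (r (m (s) (s))))
2. (r (r (m (s) (s))))  →  (r (r (s)))


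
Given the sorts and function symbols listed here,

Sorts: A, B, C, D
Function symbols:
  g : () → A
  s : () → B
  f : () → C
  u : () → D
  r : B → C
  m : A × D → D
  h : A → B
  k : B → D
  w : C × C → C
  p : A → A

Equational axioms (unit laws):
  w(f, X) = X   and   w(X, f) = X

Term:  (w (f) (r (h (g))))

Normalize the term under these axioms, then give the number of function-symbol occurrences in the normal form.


1. (w (f) (r (h (g))))  →  (r (h (g)))
normal form: (r (h (g)))

size = 3


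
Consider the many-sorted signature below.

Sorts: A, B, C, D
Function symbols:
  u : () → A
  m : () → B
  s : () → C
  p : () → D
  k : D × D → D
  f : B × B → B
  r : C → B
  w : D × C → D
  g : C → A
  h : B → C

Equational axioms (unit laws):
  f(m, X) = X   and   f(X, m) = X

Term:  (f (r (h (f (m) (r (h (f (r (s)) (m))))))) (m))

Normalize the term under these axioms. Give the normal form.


normal form = (r (h (r (h (r (s))))))

1. (f (r (h (f (m) (r (h (f (r (s)) (m))))))) (m))  →  (r (h (f (m) (r (h (f (r (s)) (m)))))))
2. (r (h (f (m) (r (h (f (r (s)) (m)))))))  →  (r (h (r (h (f (r (s)) (m))))))
3. (r (h (r (h (f (r (s)) (m))))))  →  (r (h (r (h (r (s))))))


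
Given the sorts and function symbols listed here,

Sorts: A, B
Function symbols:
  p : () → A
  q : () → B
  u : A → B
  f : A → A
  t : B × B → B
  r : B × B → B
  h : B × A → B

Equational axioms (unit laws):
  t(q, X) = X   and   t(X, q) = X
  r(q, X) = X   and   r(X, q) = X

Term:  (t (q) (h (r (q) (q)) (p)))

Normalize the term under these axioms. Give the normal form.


normal form = (h (q) (p))

1. (t (q) (h (r (q) (q)) (p)))  →  (h (r (q) (q)) (p))
2. (h (r (q) (q)) (p))  →  (h (q) (p))


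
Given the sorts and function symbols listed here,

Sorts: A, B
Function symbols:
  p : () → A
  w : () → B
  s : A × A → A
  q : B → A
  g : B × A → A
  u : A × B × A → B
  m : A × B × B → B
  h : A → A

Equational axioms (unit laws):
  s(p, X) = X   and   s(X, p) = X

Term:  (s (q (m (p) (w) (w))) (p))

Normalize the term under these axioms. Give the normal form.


1. (s (q (m (p) (w) (w))) (p))  →  (q (m (p) (w) (w)))

normal form = (q (m (p) (w) (w)))


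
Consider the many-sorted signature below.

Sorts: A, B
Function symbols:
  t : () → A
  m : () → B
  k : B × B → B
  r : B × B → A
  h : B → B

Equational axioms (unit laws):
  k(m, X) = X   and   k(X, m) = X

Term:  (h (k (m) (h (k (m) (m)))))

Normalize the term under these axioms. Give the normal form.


normal form = (h (h (m)))

1. (h (k (m) (h (k (m) (m)))))  →  (h (h (k (m) (m))))
2. (h (h (k (m) (m))))  →  (h (h (m)))


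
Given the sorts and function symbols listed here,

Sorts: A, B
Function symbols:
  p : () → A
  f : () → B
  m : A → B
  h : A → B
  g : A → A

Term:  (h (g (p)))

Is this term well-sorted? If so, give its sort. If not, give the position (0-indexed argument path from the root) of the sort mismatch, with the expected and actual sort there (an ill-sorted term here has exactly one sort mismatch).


well-sorted; sort = B

    (p) : A
  (g (p)) : A
(h (g (p))) : B


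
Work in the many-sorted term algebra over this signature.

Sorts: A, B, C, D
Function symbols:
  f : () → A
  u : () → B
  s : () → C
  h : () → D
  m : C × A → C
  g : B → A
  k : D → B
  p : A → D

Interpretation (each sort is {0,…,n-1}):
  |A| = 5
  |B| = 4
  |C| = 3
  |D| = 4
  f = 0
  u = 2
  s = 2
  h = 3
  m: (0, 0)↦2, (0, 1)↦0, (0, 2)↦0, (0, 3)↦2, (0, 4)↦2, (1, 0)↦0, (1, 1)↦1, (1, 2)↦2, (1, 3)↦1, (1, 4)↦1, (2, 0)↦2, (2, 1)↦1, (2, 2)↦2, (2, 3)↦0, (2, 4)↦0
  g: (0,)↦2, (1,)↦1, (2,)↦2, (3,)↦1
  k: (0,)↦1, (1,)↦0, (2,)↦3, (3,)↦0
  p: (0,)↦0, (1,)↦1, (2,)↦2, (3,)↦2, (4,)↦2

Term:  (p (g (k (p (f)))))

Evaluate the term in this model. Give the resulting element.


  f = 0
  (p (f)) = p(0,) = 0
  (k (p (f))) = k(0,) = 1
  (g (k (p (f)))) = g(1,) = 1
  (p (g (k (p (f))))) = p(1,) = 1

value = 1


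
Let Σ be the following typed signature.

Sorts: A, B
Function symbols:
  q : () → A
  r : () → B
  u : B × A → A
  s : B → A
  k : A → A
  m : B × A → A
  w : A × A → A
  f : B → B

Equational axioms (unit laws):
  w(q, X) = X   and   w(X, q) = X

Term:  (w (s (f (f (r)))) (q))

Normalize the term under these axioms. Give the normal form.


normal form = (s (f (f (r))))

1. (w (s (f (f (r)))) (q))  →  (s (f (f (r))))


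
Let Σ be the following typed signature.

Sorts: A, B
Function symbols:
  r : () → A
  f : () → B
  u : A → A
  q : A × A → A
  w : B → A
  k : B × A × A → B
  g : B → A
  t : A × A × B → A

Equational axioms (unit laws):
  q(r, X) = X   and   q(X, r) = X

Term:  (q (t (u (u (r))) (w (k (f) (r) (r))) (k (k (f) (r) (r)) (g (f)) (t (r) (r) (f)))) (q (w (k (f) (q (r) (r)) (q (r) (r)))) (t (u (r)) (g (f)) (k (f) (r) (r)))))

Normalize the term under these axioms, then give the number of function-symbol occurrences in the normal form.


1. (q (t (u (u (r))) (w (k (f) (r) (r))) (k (k (f) (r) (r)) (g (f)) (t (r) (r) (f)))) (q (w (k (f) (q (r) (r)) (q (r) (r)))) (t (u (r)) (g (f)) (k (f) (r) (r)))))  →  (q (t (u (u (r))) (w (k (f) (r) (r))) (k (k (f) (r) (r)) (g (f)) (t (r) (r) (f)))) (q (w (k (f) (r) (q (r) (r)))) (t (u (r)) (g (f)) (k (f) (r) (r)))))
2. (q (t (u (u (r))) (w (k (f) (r) (r))) (k (k (f) (r) (r)) (g (f)) (t (r) (r) (f)))) (q (w (k (f) (r) (q (r) (r)))) (t (u (r)) (g (f)) (k (f) (r) (r)))))  →  (q (t (u (u (r))) (w (k (f) (r) (r))) (k (k (f) (r) (r)) (g (f)) (t (r) (r) (f)))) (q (w (k (f) (r) (r))) (t (u (r)) (g (f)) (k (f) (r) (r)))))
normal form: (q (t (u (u (r))) (w (k (f) (r) (r))) (k (k (f) (r) (r)) (g (f)) (t (r) (r) (f)))) (q (w (k (f) (r) (r))) (t (u (r)) (g (f)) (k (f) (r) (r)))))

size = 36
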